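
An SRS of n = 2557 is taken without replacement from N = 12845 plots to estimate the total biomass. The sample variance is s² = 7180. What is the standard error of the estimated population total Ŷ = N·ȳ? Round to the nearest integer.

Var(Ŷ) = N²·Var(ȳ) = N²·(1 − n/N)·s²/n.
f = 2557/12845 = 0.19906578; Var(ȳ) = 0.80093422·7180/2557 = 2.2490057.
Var(Ŷ) = 12845² · 2.2490057 = 3.710725 × 10^8.
SE(Ŷ) = √(3.710725 × 10^8) = 19263.

19263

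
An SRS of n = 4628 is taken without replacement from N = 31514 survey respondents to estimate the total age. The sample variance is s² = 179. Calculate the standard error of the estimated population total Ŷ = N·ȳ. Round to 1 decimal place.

5724.6

Var(Ŷ) = N²·Var(ȳ) = N²·(1 − n/N)·s²/n.
f = 4628/31514 = 0.14685537; Var(ȳ) = 0.85314463·179/4628 = 0.032997599.
Var(Ŷ) = 31514² · 0.032997599 = 3.2770978 × 10^7.
SE(Ŷ) = √(3.2770978 × 10^7) = 5724.6.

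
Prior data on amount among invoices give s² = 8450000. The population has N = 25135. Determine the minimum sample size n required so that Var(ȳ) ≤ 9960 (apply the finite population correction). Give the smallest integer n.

821

Without fpc, n₀ = s²/D = 8450000/9960 = 848.3936.
With fpc, (1 − n/N)·s²/n ≤ D requires n ≥ n₀/(1 + n₀/N) = 848.3936/(1 + 848.3936/25135) = 820.6924.
Rounding up, n = 821.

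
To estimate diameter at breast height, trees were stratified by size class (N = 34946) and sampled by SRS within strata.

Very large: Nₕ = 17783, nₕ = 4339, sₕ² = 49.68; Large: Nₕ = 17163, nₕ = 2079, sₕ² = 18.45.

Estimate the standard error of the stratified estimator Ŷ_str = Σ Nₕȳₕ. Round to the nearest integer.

2244

Var(Ŷ_str) = Σₕ Nₕ²(1 − fₕ)sₕ²/nₕ.
Very large: 17783²·(1 − 4339/17783)·49.68/4339 = 2.7373194 × 10^6.
Large: 17163²·(1 − 2079/17163)·18.45/2079 = 2.2974793 × 10^6.
Sum = 5.0347987 × 10^6.
SE = √(5.0347987 × 10^6) = 2244.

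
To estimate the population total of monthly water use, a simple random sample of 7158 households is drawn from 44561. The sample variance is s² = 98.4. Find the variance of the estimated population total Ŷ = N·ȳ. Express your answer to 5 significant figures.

2.2912 × 10^7

Var(Ŷ) = N²·Var(ȳ) = N²·(1 − n/N)·s²/n.
f = 7158/44561 = 0.16063374; Var(ȳ) = 0.83936626·98.4/7158 = 0.011538648.
Var(Ŷ) = 44561² · 0.011538648 = 2.2912094 × 10^7.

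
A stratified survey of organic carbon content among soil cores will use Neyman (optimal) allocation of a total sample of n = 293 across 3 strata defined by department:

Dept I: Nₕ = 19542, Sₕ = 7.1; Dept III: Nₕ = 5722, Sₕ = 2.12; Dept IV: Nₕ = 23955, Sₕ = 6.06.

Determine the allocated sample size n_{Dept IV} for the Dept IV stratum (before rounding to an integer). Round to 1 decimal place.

Neyman allocation: nₕ = n·NₕSₕ / Σⱼ NⱼSⱼ.
Σ NⱼSⱼ = 19542·7.1 + 5722·2.12 + 23955·6.06 = 296046.14.
n_{Dept IV} = 293·23955·6.06 / 296046.14 = 143.7.

143.7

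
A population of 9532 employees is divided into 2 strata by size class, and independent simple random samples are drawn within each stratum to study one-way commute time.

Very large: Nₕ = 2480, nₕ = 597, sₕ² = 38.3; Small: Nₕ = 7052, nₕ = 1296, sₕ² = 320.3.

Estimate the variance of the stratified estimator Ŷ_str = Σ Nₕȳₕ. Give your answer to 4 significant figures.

Var(Ŷ_str) = Σₕ Nₕ²(1 − fₕ)sₕ²/nₕ.
Very large: 2480²·(1 − 597/2480)·38.3/597 = 299589.4.
Small: 7052²·(1 − 1296/7052)·320.3/1296 = 1.0031942 × 10^7.
Sum = 1.0331531 × 10^7.

1.033 × 10^7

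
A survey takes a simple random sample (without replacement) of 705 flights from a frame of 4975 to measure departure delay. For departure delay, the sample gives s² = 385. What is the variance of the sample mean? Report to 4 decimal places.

0.4687

Under SRS without replacement, Var(ȳ) = (1 − f)·s²/n with f = n/N = 705/4975 = 0.14170854.
Var(ȳ) = (1 − 0.14170854)·385/705 = 0.85829146·0.54609929 = 0.46871236.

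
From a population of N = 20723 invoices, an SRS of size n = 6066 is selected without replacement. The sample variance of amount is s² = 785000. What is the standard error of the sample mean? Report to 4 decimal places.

9.5671

Under SRS without replacement, Var(ȳ) = (1 − f)·s²/n with f = n/N = 6066/20723 = 0.29271824.
Var(ȳ) = (1 − 0.29271824)·785000/6066 = 0.70728176·129.40983 = 91.52921.
SE(ȳ) = √(91.52921) = 9.5671.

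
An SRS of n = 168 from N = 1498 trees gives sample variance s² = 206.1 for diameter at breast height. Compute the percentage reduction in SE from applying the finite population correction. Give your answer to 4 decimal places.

5.7742

f = n/N = 168/1498 = 0.11214953.
SE_no-fpc = √(s²/n) = 1.1076036; SE_fpc = √((1−f)s²/n) = 1.0436485.
Ratio = √(1−f) = 0.94225817. Reduction = 100·(1 − 0.94225817) = 5.7742%.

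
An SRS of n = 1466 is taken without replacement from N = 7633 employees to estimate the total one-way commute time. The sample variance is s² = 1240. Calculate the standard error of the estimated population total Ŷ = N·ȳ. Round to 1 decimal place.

6310.0

Var(Ŷ) = N²·Var(ȳ) = N²·(1 − n/N)·s²/n.
f = 1466/7633 = 0.19206079; Var(ȳ) = 0.80793921·1240/1466 = 0.68338651.
Var(Ŷ) = 7633² · 0.68338651 = 3.9815936 × 10^7.
SE(Ŷ) = √(3.9815936 × 10^7) = 6310.0.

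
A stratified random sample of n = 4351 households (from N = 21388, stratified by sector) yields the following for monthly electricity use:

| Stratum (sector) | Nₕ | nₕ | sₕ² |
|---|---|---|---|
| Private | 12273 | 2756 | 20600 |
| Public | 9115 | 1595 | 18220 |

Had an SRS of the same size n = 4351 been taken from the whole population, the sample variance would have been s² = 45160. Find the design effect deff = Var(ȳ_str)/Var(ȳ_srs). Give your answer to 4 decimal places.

Var(ȳ_str) = Σ Wₕ²(1−fₕ)sₕ²/nₕ with Wₕ = Nₕ/21388:
  Private: (12273/21388)²·(1−2756/12273)·20600/2756 = 1.9085277
  Public: (9115/21388)²·(1−1595/9115)·18220/1595 = 1.7116771
  → Var(ȳ_str) = 3.6202048.
Var(ȳ_srs) = (1 − 4351/21388)·45160/4351 = 8.2677588.
deff = 3.6202048 / 8.2677588 = 0.4379.

0.4379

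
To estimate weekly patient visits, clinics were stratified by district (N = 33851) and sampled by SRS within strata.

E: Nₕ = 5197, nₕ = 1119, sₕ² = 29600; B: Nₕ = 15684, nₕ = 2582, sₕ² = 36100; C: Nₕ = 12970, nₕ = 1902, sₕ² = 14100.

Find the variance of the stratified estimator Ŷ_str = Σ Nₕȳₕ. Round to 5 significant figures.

4.4979 × 10^9

Var(Ŷ_str) = Σₕ Nₕ²(1 − fₕ)sₕ²/nₕ.
E: 5197²·(1 − 1119/5197)·29600/1119 = 5.6061093 × 10^8.
B: 15684²·(1 − 2582/15684)·36100/2582 = 2.8730646 × 10^9.
C: 12970²·(1 − 1902/12970)·14100/1902 = 1.0641865 × 10^9.
Sum = 4.497862 × 10^9.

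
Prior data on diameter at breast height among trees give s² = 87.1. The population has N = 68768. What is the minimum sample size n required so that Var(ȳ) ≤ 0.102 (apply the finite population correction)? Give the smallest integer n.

Without fpc, n₀ = s²/D = 87.1/0.102 = 853.9216.
With fpc, (1 − n/N)·s²/n ≤ D requires n ≥ n₀/(1 + n₀/N) = 853.9216/(1 + 853.9216/68768) = 843.4481.
Rounding up, n = 844.

844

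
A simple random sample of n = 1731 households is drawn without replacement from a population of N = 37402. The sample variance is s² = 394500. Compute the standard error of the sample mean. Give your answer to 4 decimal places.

14.7430

Under SRS without replacement, Var(ȳ) = (1 − f)·s²/n with f = n/N = 1731/37402 = 0.04628095.
Var(ȳ) = (1 − 0.04628095)·394500/1731 = 0.95371905·227.90295 = 217.35538.
SE(ȳ) = √(217.35538) = 14.7430.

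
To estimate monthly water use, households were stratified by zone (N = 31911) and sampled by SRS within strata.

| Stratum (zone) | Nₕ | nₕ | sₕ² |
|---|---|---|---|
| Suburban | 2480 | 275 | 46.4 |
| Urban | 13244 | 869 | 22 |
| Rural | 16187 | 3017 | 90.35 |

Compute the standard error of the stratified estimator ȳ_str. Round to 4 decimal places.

0.1061

Var(ȳ_str) = Σₕ Wₕ²(1 − fₕ)sₕ²/nₕ with Wₕ = Nₕ/N, N = 31911.
Suburban: Wₕ = 0.07771615; term = 0.07771615²·(1 − 0.11088710)·46.4/275 = 9.0607622 × 10^-4.
Urban: Wₕ = 0.41502930; term = 0.41502930²·(1 − 0.06561462)·22/869 = 0.0040746138.
Rural: Wₕ = 0.50725455; term = 0.50725455²·(1 − 0.18638414)·90.35/3017 = 0.0062693737.
Sum = 0.011250064.
SE = √(0.011250064) = 0.1061.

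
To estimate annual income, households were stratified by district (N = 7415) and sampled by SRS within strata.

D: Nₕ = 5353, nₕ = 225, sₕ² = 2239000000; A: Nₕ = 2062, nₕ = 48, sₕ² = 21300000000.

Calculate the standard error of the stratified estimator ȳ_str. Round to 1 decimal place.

Var(ȳ_str) = Σₕ Wₕ²(1 − fₕ)sₕ²/nₕ with Wₕ = Nₕ/N, N = 7415.
D: Wₕ = 0.72191504; term = 0.72191504²·(1 − 0.04203251)·2239000000/225 = 4.968148 × 10^6.
A: Wₕ = 0.27808496; term = 0.27808496²·(1 − 0.02327837)·21300000000/48 = 3.3516926 × 10^7.
Sum = 3.8485074 × 10^7.
SE = √(3.8485074 × 10^7) = 6203.6.

6203.6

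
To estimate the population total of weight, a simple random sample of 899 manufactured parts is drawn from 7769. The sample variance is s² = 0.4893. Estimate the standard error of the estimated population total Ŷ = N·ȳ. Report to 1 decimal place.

Var(Ŷ) = N²·Var(ȳ) = N²·(1 − n/N)·s²/n.
f = 899/7769 = 0.11571631; Var(ȳ) = 0.88428369·0.4893/899 = 4.8129033 × 10^-4.
Var(Ŷ) = 7769² · (4.8129033 × 10^-4) = 29049.414.
SE(Ŷ) = √(29049.414) = 170.4.

170.4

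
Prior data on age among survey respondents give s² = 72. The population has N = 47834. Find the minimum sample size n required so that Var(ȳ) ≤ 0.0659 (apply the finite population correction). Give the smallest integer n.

1069

Without fpc, n₀ = s²/D = 72/0.0659 = 1092.5645.
With fpc, (1 − n/N)·s²/n ≤ D requires n ≥ n₀/(1 + n₀/N) = 1092.5645/(1 + 1092.5645/47834) = 1068.1668.
Rounding up, n = 1069.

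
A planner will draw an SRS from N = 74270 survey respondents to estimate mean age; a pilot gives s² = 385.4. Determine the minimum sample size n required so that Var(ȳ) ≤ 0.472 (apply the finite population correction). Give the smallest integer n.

Without fpc, n₀ = s²/D = 385.4/0.472 = 816.5254.
With fpc, (1 − n/N)·s²/n ≤ D requires n ≥ n₀/(1 + n₀/N) = 816.5254/(1 + 816.5254/74270) = 807.6461.
Rounding up, n = 808.

808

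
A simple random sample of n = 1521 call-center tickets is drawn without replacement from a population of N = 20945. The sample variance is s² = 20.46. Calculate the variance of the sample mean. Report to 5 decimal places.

0.01247

Under SRS without replacement, Var(ȳ) = (1 − f)·s²/n with f = n/N = 1521/20945 = 0.07261876.
Var(ȳ) = (1 − 0.07261876)·20.46/1521 = 0.92738124·0.013451677 = 0.012474832.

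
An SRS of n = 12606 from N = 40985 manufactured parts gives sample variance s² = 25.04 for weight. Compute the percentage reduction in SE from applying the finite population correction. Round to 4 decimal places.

16.7880

f = n/N = 12606/40985 = 0.30757594.
SE_no-fpc = √(s²/n) = 0.044568551; SE_fpc = √((1−f)s²/n) = 0.037086392.
Ratio = √(1−f) = 0.83212022. Reduction = 100·(1 − 0.83212022) = 16.7880%.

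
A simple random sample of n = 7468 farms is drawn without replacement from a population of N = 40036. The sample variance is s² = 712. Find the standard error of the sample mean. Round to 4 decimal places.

Under SRS without replacement, Var(ȳ) = (1 − f)·s²/n with f = n/N = 7468/40036 = 0.18653212.
Var(ȳ) = (1 − 0.18653212)·712/7468 = 0.81346788·0.095340118 = 0.077556123.
SE(ȳ) = √(0.077556123) = 0.2785.

0.2785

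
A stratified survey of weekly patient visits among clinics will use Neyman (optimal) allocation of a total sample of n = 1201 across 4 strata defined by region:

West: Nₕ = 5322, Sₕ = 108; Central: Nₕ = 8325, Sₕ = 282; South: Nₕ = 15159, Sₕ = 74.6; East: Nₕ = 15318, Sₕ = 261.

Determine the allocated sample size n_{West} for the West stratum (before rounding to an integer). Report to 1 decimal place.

Neyman allocation: nₕ = n·NₕSₕ / Σⱼ NⱼSⱼ.
Σ NⱼSⱼ = 5322·108 + 8325·282 + 15159·74.6 + 15318·261 = 8.0512854 × 10^6.
n_{West} = 1201·5322·108 / (8.0512854 × 10^6) = 85.7.

85.7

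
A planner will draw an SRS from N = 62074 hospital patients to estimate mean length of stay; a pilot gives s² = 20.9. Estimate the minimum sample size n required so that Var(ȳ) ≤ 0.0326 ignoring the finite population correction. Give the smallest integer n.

Without fpc, n₀ = s²/D = 20.9/0.0326 = 641.1043.
Rounding up, n = 642.

642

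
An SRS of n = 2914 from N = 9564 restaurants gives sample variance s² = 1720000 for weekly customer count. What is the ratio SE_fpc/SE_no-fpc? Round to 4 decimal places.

f = n/N = 2914/9564 = 0.30468423.
SE_no-fpc = √(s²/n) = 24.295142; SE_fpc = √((1−f)s²/n) = 20.258649.
Ratio = √(1−f) = 0.83385596.

0.8339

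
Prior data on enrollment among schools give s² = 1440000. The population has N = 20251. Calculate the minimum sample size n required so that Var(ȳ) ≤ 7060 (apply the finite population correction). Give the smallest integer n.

202

Without fpc, n₀ = s²/D = 1440000/7060 = 203.9660.
With fpc, (1 − n/N)·s²/n ≤ D requires n ≥ n₀/(1 + n₀/N) = 203.9660/(1 + 203.9660/20251) = 201.9322.
Rounding up, n = 202.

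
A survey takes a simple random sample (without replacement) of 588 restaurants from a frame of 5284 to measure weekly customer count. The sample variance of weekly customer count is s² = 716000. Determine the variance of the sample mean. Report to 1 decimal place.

Under SRS without replacement, Var(ȳ) = (1 − f)·s²/n with f = n/N = 588/5284 = 0.11127933.
Var(ȳ) = (1 − 0.11127933)·716000/588 = 0.88872067·1217.6871 = 1082.1837.

1082.2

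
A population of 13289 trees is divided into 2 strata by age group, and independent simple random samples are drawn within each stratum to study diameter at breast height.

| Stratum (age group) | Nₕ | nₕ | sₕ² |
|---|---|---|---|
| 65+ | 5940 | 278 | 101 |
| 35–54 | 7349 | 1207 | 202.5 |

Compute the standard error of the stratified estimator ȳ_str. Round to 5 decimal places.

Var(ȳ_str) = Σₕ Wₕ²(1 − fₕ)sₕ²/nₕ with Wₕ = Nₕ/N, N = 13289.
65+: Wₕ = 0.44698623; term = 0.44698623²·(1 − 0.04680135)·101/278 = 0.069190789.
35–54: Wₕ = 0.55301377; term = 0.55301377²·(1 − 0.16424003)·202.5/1207 = 0.042881623.
Sum = 0.11207241.
SE = √(0.11207241) = 0.33477.

0.33477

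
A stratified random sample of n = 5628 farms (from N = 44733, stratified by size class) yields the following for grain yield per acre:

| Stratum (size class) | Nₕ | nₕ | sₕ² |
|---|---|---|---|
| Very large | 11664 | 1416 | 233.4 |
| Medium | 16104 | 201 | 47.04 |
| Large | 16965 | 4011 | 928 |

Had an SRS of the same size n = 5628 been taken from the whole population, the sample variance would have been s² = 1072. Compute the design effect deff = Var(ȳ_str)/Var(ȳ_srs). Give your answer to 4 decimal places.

0.3916

Var(ȳ_str) = Σ Wₕ²(1−fₕ)sₕ²/nₕ with Wₕ = Nₕ/44733:
  Very large: (11664/44733)²·(1−1416/11664)·233.4/1416 = 0.0098461892
  Medium: (16104/44733)²·(1−201/16104)·47.04/201 = 0.029952152
  Large: (16965/44733)²·(1−4011/16965)·928/4011 = 0.025409553
  → Var(ȳ_str) = 0.065207894.
Var(ȳ_srs) = (1 − 5628/44733)·1072/5628 = 0.16651178.
deff = 0.065207894 / 0.16651178 = 0.3916.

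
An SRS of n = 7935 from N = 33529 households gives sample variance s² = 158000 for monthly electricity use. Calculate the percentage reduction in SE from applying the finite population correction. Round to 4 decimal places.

12.6307

f = n/N = 7935/33529 = 0.23666080.
SE_no-fpc = √(s²/n) = 4.4622621; SE_fpc = √((1−f)s²/n) = 3.8986465.
Ratio = √(1−f) = 0.87369285. Reduction = 100·(1 − 0.87369285) = 12.6307%.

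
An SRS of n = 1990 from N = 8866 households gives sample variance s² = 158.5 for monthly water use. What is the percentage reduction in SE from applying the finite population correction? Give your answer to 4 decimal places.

f = n/N = 1990/8866 = 0.22445297.
SE_no-fpc = √(s²/n) = 0.2822202; SE_fpc = √((1−f)s²/n) = 0.24853764.
Ratio = √(1−f) = 0.88065148. Reduction = 100·(1 − 0.88065148) = 11.9349%.

11.9349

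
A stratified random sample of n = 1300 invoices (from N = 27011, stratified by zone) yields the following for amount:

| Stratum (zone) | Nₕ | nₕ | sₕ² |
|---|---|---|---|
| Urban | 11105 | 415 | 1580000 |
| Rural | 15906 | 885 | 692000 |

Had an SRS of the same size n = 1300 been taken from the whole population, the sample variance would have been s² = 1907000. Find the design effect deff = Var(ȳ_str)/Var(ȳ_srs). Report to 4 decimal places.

Var(ȳ_str) = Σ Wₕ²(1−fₕ)sₕ²/nₕ with Wₕ = Nₕ/27011:
  Urban: (11105/27011)²·(1−415/11105)·1580000/415 = 619.47521
  Rural: (15906/27011)²·(1−885/15906)·692000/885 = 256.05975
  → Var(ȳ_str) = 875.53496.
Var(ȳ_srs) = (1 − 1300/27011)·1907000/1300 = 1396.3222.
deff = 875.53496 / 1396.3222 = 0.6270.

0.6270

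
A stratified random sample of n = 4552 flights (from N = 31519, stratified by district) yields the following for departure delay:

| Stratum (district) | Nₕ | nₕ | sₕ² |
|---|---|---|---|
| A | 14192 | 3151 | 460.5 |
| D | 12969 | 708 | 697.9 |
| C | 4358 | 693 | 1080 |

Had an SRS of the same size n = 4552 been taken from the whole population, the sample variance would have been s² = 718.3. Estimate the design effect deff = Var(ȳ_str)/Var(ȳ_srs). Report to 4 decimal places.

1.5250

Var(ȳ_str) = Σ Wₕ²(1−fₕ)sₕ²/nₕ with Wₕ = Nₕ/31519:
  A: (14192/31519)²·(1−3151/14192)·460.5/3151 = 0.023050926
  D: (12969/31519)²·(1−708/12969)·697.9/708 = 0.15777837
  C: (4358/31519)²·(1−693/4358)·1080/693 = 0.025055719
  → Var(ȳ_str) = 0.20588502.
Var(ȳ_srs) = (1 − 4552/31519)·718.3/4552 = 0.13500934.
deff = 0.20588502 / 0.13500934 = 1.5250.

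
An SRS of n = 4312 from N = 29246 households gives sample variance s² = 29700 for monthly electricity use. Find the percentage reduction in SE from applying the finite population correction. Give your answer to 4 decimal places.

7.6658

f = n/N = 4312/29246 = 0.14743897.
SE_no-fpc = √(s²/n) = 2.6244533; SE_fpc = √((1−f)s²/n) = 2.4232688.
Ratio = √(1−f) = 0.92334232. Reduction = 100·(1 − 0.92334232) = 7.6658%.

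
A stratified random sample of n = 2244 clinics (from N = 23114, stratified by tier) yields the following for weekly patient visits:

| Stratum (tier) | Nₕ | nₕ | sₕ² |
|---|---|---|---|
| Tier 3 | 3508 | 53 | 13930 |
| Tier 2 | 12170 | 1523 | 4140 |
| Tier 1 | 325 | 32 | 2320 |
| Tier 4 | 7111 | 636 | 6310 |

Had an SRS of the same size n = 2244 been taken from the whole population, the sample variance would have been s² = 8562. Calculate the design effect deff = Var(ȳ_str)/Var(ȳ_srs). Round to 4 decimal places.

Var(ȳ_str) = Σ Wₕ²(1−fₕ)sₕ²/nₕ with Wₕ = Nₕ/23114:
  Tier 3: (3508/23114)²·(1−53/3508)·13930/53 = 5.9625587
  Tier 2: (12170/23114)²·(1−1523/12170)·4140/1523 = 0.65927719
  Tier 1: (325/23114)²·(1−32/325)·2320/32 = 0.012922269
  Tier 4: (7111/23114)²·(1−636/7111)·6310/636 = 0.8550519
  → Var(ȳ_str) = 7.4898101.
Var(ȳ_srs) = (1 − 2244/23114)·8562/2244 = 3.4450832.
deff = 7.4898101 / 3.4450832 = 2.1741.

2.1741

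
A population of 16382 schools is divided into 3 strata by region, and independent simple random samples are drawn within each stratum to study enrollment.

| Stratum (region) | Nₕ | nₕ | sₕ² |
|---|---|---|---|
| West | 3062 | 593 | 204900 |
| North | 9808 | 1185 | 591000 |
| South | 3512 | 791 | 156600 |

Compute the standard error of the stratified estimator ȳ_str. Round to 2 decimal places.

13.19

Var(ȳ_str) = Σₕ Wₕ²(1 − fₕ)sₕ²/nₕ with Wₕ = Nₕ/N, N = 16382.
West: Wₕ = 0.18691246; term = 0.18691246²·(1 − 0.19366427)·204900/593 = 9.733739.
North: Wₕ = 0.59870590; term = 0.59870590²·(1 − 0.12081974)·591000/1185 = 157.17162.
South: Wₕ = 0.21438164; term = 0.21438164²·(1 − 0.22522779)·156600/791 = 7.0496001.
Sum = 173.95496.
SE = √(173.95496) = 13.19.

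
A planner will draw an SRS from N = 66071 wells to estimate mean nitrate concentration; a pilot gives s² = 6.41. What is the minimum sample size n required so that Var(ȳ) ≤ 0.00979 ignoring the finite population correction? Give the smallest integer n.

Without fpc, n₀ = s²/D = 6.41/0.00979 = 654.7497.
Rounding up, n = 655.

655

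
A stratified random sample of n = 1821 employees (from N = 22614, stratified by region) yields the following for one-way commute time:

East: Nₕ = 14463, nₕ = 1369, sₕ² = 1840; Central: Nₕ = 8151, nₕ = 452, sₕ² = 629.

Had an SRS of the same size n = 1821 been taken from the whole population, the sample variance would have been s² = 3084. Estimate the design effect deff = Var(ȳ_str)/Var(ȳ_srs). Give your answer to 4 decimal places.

0.4293

Var(ȳ_str) = Σ Wₕ²(1−fₕ)sₕ²/nₕ with Wₕ = Nₕ/22614:
  East: (14463/22614)²·(1−1369/14463)·1840/1369 = 0.49772599
  Central: (8151/22614)²·(1−452/8151)·629/452 = 0.17076649
  → Var(ȳ_str) = 0.66849248.
Var(ȳ_srs) = (1 − 1821/22614)·3084/1821 = 1.5571993.
deff = 0.66849248 / 1.5571993 = 0.4293.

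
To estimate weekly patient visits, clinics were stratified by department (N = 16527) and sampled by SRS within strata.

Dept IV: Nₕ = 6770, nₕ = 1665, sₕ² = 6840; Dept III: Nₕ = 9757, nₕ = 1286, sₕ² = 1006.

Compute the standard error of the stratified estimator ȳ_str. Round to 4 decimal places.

Var(ȳ_str) = Σₕ Wₕ²(1 − fₕ)sₕ²/nₕ with Wₕ = Nₕ/N, N = 16527.
Dept IV: Wₕ = 0.40963272; term = 0.40963272²·(1 − 0.24593796)·6840/1665 = 0.51980233.
Dept III: Wₕ = 0.59036728; term = 0.59036728²·(1 − 0.13180281)·1006/1286 = 0.23671182.
Sum = 0.75651415.
SE = √(0.75651415) = 0.8698.

0.8698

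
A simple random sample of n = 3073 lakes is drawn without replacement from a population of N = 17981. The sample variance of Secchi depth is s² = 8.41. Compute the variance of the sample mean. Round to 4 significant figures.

0.002269

Under SRS without replacement, Var(ȳ) = (1 − f)·s²/n with f = n/N = 3073/17981 = 0.17090262.
Var(ȳ) = (1 − 0.17090262)·8.41/3073 = 0.82909738·0.0027367393 = 0.0022690234.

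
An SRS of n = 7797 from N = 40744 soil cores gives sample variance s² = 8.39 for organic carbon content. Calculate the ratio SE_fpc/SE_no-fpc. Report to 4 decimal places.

f = n/N = 7797/40744 = 0.19136560.
SE_no-fpc = √(s²/n) = 0.032803276; SE_fpc = √((1−f)s²/n) = 0.029498051.
Ratio = √(1−f) = 0.89924101.

0.8992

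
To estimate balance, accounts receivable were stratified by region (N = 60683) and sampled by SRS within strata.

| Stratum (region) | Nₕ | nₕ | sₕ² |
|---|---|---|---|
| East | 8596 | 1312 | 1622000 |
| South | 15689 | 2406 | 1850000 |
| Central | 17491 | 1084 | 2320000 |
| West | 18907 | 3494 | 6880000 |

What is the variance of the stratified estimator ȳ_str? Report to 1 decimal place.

Var(ȳ_str) = Σₕ Wₕ²(1 − fₕ)sₕ²/nₕ with Wₕ = Nₕ/N, N = 60683.
East: Wₕ = 0.14165417; term = 0.14165417²·(1 − 0.15262913)·1622000/1312 = 21.020802.
South: Wₕ = 0.25854028; term = 0.25854028²·(1 − 0.15335585)·1850000/2406 = 43.514446.
Central: Wₕ = 0.28823558; term = 0.28823558²·(1 − 0.06197473)·2320000/1084 = 166.7894.
West: Wₕ = 0.31156996; term = 0.31156996²·(1 − 0.18479928)·6880000/3494 = 155.82648.
Sum = 387.15113.

387.2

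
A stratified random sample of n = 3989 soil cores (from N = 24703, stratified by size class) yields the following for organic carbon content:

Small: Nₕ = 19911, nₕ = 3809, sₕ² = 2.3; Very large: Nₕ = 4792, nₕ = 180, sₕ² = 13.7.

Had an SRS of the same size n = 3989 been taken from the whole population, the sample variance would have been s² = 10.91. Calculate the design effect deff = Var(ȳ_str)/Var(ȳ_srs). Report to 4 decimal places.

1.3403

Var(ȳ_str) = Σ Wₕ²(1−fₕ)sₕ²/nₕ with Wₕ = Nₕ/24703:
  Small: (19911/24703)²·(1−3809/19911)·2.3/3809 = 3.1724177 × 10^-4
  Very large: (4792/24703)²·(1−180/4792)·13.7/180 = 0.0027564795
  → Var(ȳ_str) = 0.0030737213.
Var(ȳ_srs) = (1 − 3989/24703)·10.91/3989 = 0.0022933745.
deff = 0.0030737213 / 0.0022933745 = 1.3403.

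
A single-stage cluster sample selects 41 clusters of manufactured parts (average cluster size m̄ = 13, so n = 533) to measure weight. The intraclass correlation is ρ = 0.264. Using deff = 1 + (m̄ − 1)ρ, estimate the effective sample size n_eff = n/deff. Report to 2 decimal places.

deff = 1 + (13 − 1)·0.264 = 1 + 3.168 = 4.168.
n_eff = 533 / 4.168 = 127.88.

127.88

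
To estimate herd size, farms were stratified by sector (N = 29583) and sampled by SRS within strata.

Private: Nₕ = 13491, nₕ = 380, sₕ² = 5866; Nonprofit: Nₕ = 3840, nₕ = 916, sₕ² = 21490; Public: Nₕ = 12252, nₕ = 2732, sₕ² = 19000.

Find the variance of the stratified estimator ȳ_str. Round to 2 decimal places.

Var(ȳ_str) = Σₕ Wₕ²(1 − fₕ)sₕ²/nₕ with Wₕ = Nₕ/N, N = 29583.
Private: Wₕ = 0.45603894; term = 0.45603894²·(1 − 0.02816693)·5866/380 = 3.1199957.
Nonprofit: Wₕ = 0.12980428; term = 0.12980428²·(1 − 0.23854167)·21490/916 = 0.30099904.
Public: Wₕ = 0.41415678; term = 0.41415678²·(1 − 0.22298400)·19000/2732 = 0.926899.
Sum = 4.3478937.

4.35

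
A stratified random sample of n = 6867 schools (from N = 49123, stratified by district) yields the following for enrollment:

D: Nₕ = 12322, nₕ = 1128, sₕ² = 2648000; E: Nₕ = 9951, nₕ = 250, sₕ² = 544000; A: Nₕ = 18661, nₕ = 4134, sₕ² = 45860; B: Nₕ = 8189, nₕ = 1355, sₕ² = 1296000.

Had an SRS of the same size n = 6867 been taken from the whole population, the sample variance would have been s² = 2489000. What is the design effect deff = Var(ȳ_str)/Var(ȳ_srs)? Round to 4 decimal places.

0.7847

Var(ȳ_str) = Σ Wₕ²(1−fₕ)sₕ²/nₕ with Wₕ = Nₕ/49123:
  D: (12322/49123)²·(1−1128/12322)·2648000/1128 = 134.18551
  E: (9951/49123)²·(1−250/9951)·544000/250 = 87.050718
  A: (18661/49123)²·(1−4134/18661)·45860/4134 = 1.2462485
  B: (8189/49123)²·(1−1355/8189)·1296000/1355 = 22.182056
  → Var(ȳ_str) = 244.66453.
Var(ȳ_srs) = (1 − 6867/49123)·2489000/6867 = 311.7894.
deff = 244.66453 / 311.7894 = 0.7847.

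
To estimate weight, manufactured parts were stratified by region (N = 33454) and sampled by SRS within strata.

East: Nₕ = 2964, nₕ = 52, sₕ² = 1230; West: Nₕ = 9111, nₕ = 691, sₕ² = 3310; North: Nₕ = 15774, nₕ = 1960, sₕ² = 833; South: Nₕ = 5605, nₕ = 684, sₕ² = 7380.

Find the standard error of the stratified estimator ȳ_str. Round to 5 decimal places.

Var(ȳ_str) = Σₕ Wₕ²(1 − fₕ)sₕ²/nₕ with Wₕ = Nₕ/N, N = 33454.
East: Wₕ = 0.08859927; term = 0.08859927²·(1 − 0.01754386)·1230/52 = 0.18242117.
West: Wₕ = 0.27234411; term = 0.27234411²·(1 − 0.07584239)·3310/691 = 0.32834619.
North: Wₕ = 0.47151312; term = 0.47151312²·(1 − 0.12425510)·833/1960 = 0.082747354.
South: Wₕ = 0.16754349; term = 0.16754349²·(1 − 0.12203390)·7380/684 = 0.26590906.
Sum = 0.85942377.
SE = √(0.85942377) = 0.92705.

0.92705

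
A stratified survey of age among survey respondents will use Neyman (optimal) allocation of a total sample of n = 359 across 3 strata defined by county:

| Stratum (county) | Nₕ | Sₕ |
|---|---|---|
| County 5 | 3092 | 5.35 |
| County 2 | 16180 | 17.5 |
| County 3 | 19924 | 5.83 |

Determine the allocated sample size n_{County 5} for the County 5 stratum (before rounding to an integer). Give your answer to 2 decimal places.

Neyman allocation: nₕ = n·NₕSₕ / Σⱼ NⱼSⱼ.
Σ NⱼSⱼ = 3092·5.35 + 16180·17.5 + 19924·5.83 = 415849.12.
n_{County 5} = 359·3092·5.35 / 415849.12 = 14.28.

14.28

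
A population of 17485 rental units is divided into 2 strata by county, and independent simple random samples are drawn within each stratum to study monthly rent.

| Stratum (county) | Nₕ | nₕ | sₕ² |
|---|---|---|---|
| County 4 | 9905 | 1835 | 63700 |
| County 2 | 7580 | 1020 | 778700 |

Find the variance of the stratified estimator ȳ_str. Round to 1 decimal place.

133.2

Var(ȳ_str) = Σₕ Wₕ²(1 − fₕ)sₕ²/nₕ with Wₕ = Nₕ/N, N = 17485.
County 4: Wₕ = 0.56648556; term = 0.56648556²·(1 − 0.18525997)·63700/1835 = 9.0761174.
County 2: Wₕ = 0.43351444; term = 0.43351444²·(1 − 0.13456464)·778700/1020 = 124.1686.
Sum = 133.24472.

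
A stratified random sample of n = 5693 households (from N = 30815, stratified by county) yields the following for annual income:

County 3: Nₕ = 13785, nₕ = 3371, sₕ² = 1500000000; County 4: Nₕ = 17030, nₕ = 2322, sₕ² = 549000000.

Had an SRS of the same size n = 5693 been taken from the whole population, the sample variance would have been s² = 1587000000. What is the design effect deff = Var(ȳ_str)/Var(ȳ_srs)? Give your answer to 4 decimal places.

0.5704

Var(ȳ_str) = Σ Wₕ²(1−fₕ)sₕ²/nₕ with Wₕ = Nₕ/30815:
  County 3: (13785/30815)²·(1−3371/13785)·1500000000/3371 = 67271.716
  County 4: (17030/30815)²·(1−2322/17030)·549000000/2322 = 62366.885
  → Var(ȳ_str) = 129638.6.
Var(ȳ_srs) = (1 − 5693/30815)·1587000000/5693 = 227262.5.
deff = 129638.6 / 227262.5 = 0.5704.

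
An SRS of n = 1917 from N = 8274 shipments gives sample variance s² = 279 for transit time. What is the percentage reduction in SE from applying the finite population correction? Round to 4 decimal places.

f = n/N = 1917/8274 = 0.23168963.
SE_no-fpc = √(s²/n) = 0.38149693; SE_fpc = √((1−f)s²/n) = 0.33439471.
Ratio = √(1−f) = 0.87653315. Reduction = 100·(1 − 0.87653315) = 12.3467%.

12.3467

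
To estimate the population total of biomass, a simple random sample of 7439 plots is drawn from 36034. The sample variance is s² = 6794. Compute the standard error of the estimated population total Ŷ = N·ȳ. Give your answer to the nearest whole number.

30677

Var(Ŷ) = N²·Var(ȳ) = N²·(1 − n/N)·s²/n.
f = 7439/36034 = 0.20644391; Var(ȳ) = 0.79355609·6794/7439 = 0.72475064.
Var(Ŷ) = 36034² · 0.72475064 = 9.4105186 × 10^8.
SE(Ŷ) = √(9.4105186 × 10^8) = 30677.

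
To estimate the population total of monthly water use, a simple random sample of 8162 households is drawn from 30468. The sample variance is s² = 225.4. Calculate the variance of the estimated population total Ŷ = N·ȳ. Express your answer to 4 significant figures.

1.877 × 10^7

Var(Ŷ) = N²·Var(ȳ) = N²·(1 − n/N)·s²/n.
f = 8162/30468 = 0.26788762; Var(ȳ) = 0.73211238·225.4/8162 = 0.020217855.
Var(Ŷ) = 30468² · 0.020217855 = 1.8768215 × 10^7.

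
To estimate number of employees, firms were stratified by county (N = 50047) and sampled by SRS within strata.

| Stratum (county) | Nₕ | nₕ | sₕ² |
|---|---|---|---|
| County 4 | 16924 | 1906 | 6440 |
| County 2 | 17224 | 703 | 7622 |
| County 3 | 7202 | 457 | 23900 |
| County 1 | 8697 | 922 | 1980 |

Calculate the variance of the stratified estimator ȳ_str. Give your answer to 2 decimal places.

Var(ȳ_str) = Σₕ Wₕ²(1 − fₕ)sₕ²/nₕ with Wₕ = Nₕ/N, N = 50047.
County 4: Wₕ = 0.33816213; term = 0.33816213²·(1 − 0.11262113)·6440/1906 = 0.34286408.
County 2: Wₕ = 0.34415649; term = 0.34415649²·(1 − 0.04081514)·7622/703 = 1.231765.
County 3: Wₕ = 0.14390473; term = 0.14390473²·(1 − 0.06345460)·23900/457 = 1.0142866.
County 1: Wₕ = 0.17377665; term = 0.17377665²·(1 − 0.10601357)·1980/922 = 0.057975972.
Sum = 2.6468917.

2.65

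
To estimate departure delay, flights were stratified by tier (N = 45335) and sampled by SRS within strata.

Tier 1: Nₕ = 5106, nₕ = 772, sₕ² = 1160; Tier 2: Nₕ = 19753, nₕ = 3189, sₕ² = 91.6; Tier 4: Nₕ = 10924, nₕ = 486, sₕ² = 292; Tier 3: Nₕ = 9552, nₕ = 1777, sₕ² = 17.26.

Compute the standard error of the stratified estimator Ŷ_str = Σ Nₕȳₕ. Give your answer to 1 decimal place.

Var(Ŷ_str) = Σₕ Nₕ²(1 − fₕ)sₕ²/nₕ.
Tier 1: 5106²·(1 − 772/5106)·1160/772 = 3.3251436 × 10^7.
Tier 2: 19753²·(1 − 3189/19753)·91.6/3189 = 9.3980822 × 10^6.
Tier 4: 10924²·(1 − 486/10924)·292/486 = 6.8508675 × 10^7.
Tier 3: 9552²·(1 − 1777/9552)·17.26/1777 = 721353.39.
Sum = 1.1187955 × 10^8.
SE = √(1.1187955 × 10^8) = 10577.3.

10577.3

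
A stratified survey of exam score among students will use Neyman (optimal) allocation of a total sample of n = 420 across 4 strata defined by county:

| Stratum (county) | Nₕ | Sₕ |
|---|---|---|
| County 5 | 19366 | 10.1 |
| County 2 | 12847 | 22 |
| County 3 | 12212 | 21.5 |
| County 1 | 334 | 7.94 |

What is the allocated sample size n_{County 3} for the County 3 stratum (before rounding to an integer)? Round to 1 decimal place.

Neyman allocation: nₕ = n·NₕSₕ / Σⱼ NⱼSⱼ.
Σ NⱼSⱼ = 19366·10.1 + 12847·22 + 12212·21.5 + 334·7.94 = 743440.56.
n_{County 3} = 420·12212·21.5 / 743440.56 = 148.3.

148.3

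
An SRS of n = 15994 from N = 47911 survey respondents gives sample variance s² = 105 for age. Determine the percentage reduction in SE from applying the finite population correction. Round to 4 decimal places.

18.3806

f = n/N = 15994/47911 = 0.33382730.
SE_no-fpc = √(s²/n) = 0.081024452; SE_fpc = √((1−f)s²/n) = 0.066131674.
Ratio = √(1−f) = 0.81619403. Reduction = 100·(1 − 0.81619403) = 18.3806%.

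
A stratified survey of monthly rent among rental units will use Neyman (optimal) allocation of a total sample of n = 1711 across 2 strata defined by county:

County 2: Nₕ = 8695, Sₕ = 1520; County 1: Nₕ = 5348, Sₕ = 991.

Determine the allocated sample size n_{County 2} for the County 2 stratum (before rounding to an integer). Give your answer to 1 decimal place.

Neyman allocation: nₕ = n·NₕSₕ / Σⱼ NⱼSⱼ.
Σ NⱼSⱼ = 8695·1520 + 5348·991 = 1.8516268 × 10^7.
n_{County 2} = 1711·8695·1520 / (1.8516268 × 10^7) = 1221.3.

1221.3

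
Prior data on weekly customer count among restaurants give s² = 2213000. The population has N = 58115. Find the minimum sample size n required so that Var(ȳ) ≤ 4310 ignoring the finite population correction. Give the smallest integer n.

Without fpc, n₀ = s²/D = 2213000/4310 = 513.4571.
Rounding up, n = 514.

514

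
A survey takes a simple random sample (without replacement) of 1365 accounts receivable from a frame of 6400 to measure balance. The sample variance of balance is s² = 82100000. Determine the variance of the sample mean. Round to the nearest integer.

Under SRS without replacement, Var(ȳ) = (1 − f)·s²/n with f = n/N = 1365/6400 = 0.21328125.
Var(ȳ) = (1 − 0.21328125)·82100000/1365 = 0.78671875·60146.52 = 47318.395.

47318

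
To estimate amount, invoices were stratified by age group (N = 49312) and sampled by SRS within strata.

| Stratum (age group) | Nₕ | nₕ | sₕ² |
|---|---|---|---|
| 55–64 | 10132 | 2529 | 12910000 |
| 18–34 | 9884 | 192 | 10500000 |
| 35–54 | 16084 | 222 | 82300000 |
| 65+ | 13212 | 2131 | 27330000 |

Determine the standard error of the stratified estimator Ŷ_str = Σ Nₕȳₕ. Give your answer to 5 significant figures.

Var(Ŷ_str) = Σₕ Nₕ²(1 − fₕ)sₕ²/nₕ.
55–64: 10132²·(1 − 2529/10132)·12910000/2529 = 3.9323991 × 10^11.
18–34: 9884²·(1 − 192/9884)·10500000/192 = 5.2388289 × 10^12.
35–54: 16084²·(1 − 222/16084)·82300000/222 = 9.4579904 × 10^13.
65+: 13212²·(1 − 2131/13212)·27330000/2131 = 1.8776027 × 10^12.
Sum = 1.0208958 × 10^14.
SE = √(1.0208958 × 10^14) = 1.0104 × 10^7.

1.0104 × 10^7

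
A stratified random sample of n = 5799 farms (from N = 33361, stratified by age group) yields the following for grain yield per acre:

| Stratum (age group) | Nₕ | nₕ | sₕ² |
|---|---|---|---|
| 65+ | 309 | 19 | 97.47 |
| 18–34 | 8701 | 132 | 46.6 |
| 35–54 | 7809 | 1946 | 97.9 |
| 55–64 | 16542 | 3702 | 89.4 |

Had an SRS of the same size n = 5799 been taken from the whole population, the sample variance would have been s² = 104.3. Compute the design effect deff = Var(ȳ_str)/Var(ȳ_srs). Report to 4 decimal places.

Var(ȳ_str) = Σ Wₕ²(1−fₕ)sₕ²/nₕ with Wₕ = Nₕ/33361:
  65+: (309/33361)²·(1−19/309)·97.47/19 = 4.1304343 × 10^-4
  18–34: (8701/33361)²·(1−132/8701)·46.6/132 = 0.023650111
  35–54: (7809/33361)²·(1−1946/7809)·97.9/1946 = 0.0020695554
  55–64: (16542/33361)²·(1−3702/16542)·89.4/3702 = 0.0046086744
  → Var(ȳ_str) = 0.030741384.
Var(ȳ_srs) = (1 − 5799/33361)·104.3/5799 = 0.014859455.
deff = 0.030741384 / 0.014859455 = 2.0688.

2.0688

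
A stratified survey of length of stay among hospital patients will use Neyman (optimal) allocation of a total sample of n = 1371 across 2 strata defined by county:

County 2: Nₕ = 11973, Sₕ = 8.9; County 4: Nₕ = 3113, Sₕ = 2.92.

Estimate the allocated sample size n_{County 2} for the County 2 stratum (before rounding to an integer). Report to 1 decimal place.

Neyman allocation: nₕ = n·NₕSₕ / Σⱼ NⱼSⱼ.
Σ NⱼSⱼ = 11973·8.9 + 3113·2.92 = 115649.66.
n_{County 2} = 1371·11973·8.9 / 115649.66 = 1263.2.

1263.2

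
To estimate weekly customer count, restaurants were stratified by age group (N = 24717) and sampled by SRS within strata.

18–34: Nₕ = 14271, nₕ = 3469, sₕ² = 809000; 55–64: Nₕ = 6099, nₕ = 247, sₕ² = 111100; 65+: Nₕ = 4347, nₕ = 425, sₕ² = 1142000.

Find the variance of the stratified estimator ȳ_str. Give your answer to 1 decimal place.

Var(ȳ_str) = Σₕ Wₕ²(1 − fₕ)sₕ²/nₕ with Wₕ = Nₕ/N, N = 24717.
18–34: Wₕ = 0.57737590; term = 0.57737590²·(1 − 0.24308037)·809000/3469 = 58.845233.
55–64: Wₕ = 0.24675325; term = 0.24675325²·(1 − 0.04049844)·111100/247 = 26.277772.
65+: Wₕ = 0.17587086; term = 0.17587086²·(1 − 0.09776858)·1142000/425 = 74.986466.
Sum = 160.10947.

160.1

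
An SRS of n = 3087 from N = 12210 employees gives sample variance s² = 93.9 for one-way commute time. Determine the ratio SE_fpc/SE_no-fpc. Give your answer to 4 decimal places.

f = n/N = 3087/12210 = 0.25282555.
SE_no-fpc = √(s²/n) = 0.17440723; SE_fpc = √((1−f)s²/n) = 0.15075631.
Ratio = √(1−f) = 0.86439253.

0.8644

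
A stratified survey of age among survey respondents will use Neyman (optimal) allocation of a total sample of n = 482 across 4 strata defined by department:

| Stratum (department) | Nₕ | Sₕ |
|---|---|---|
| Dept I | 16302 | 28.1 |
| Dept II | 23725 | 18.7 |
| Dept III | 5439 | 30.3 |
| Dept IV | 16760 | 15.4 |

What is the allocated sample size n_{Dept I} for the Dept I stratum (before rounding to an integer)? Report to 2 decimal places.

Neyman allocation: nₕ = n·NₕSₕ / Σⱼ NⱼSⱼ.
Σ NⱼSⱼ = 16302·28.1 + 23725·18.7 + 5439·30.3 + 16760·15.4 = 1.3246494 × 10^6.
n_{Dept I} = 482·16302·28.1 / (1.3246494 × 10^6) = 166.68.

166.68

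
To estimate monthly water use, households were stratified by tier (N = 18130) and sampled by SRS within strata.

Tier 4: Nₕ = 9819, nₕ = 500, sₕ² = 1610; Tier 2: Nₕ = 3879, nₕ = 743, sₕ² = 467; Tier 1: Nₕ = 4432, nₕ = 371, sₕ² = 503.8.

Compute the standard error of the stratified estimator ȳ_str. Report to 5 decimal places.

0.99700

Var(ȳ_str) = Σₕ Wₕ²(1 − fₕ)sₕ²/nₕ with Wₕ = Nₕ/N, N = 18130.
Tier 4: Wₕ = 0.54158853; term = 0.54158853²·(1 − 0.05092168)·1610/500 = 0.89638965.
Tier 2: Wₕ = 0.21395477; term = 0.21395477²·(1 − 0.19154421)·467/743 = 0.023260995.
Tier 1: Wₕ = 0.24445670; term = 0.24445670²·(1 − 0.08370939)·503.8/371 = 0.074356919.
Sum = 0.99400756.
SE = √(0.99400756) = 0.99700.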